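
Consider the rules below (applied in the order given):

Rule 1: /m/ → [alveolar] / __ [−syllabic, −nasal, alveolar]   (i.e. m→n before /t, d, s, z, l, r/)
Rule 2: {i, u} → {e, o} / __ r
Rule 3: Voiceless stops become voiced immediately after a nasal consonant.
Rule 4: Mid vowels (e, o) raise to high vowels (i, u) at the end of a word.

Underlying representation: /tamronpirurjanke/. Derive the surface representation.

Rule 1 (nasal place assimilation): /m/ precedes the alveolar consonant /r/, so it assimilates in place to [n]. /tamronpirurjanke/ → tanronpirurjanke.
Rule 2 (pre-rhotic lowering): /i/ is a high vowel immediately before /r/, so it lowers to [e]. /u/ is a high vowel immediately before /r/, so it lowers to [o]. /tanronpirurjanke/ → tanronperorjanke.
Rule 3 (post-nasal voicing): /p/ is a voiceless stop immediately after the nasal /n/, so it voices to [b]. /k/ is a voiceless stop immediately after the nasal /n/, so it voices to [g]. /tanronperorjanke/ → tanronberorjange.
Rule 4 (final vowel raising): /e/ is a mid vowel in word-final position, so it raises to [i]. /tanronberorjange/ → tanronberorjangi.

tanronberorjangi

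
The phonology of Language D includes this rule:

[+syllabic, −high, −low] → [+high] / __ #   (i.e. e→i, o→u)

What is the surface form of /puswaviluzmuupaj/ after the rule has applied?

puswaviluzmuupaj

No segment of /puswaviluzmuupaj/ meets the structural description of the rule, so the form surfaces unchanged.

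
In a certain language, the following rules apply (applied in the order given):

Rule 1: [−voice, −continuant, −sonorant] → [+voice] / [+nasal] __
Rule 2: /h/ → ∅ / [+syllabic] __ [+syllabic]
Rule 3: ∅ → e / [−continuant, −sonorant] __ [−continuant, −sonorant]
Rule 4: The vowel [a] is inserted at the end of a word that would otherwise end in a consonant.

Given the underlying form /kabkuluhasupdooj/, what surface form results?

kabekuluasupedooja

Rule 1 (post-nasal voicing): no segment meets the environment; /kabkuluhasupdooj/ is unchanged.
Rule 2 (intervocalic h-deletion): /h/ occurs between vowels /u/ and /a/, so it deletes. /kabkuluhasupdooj/ → kabkuluasupdooj.
Rule 3 (stop-cluster e-epenthesis): /b/ and /k/ form a stop–stop cluster, so [e] is inserted between them. /p/ and /d/ form a stop–stop cluster, so [e] is inserted between them. /kabkuluasupdooj/ → kabekuluasupedooj.
Rule 4 (final a-epenthesis): the form ends in the consonant /j/, so [a] is inserted word-finally. /kabekuluasupedooj/ → kabekuluasupedooja.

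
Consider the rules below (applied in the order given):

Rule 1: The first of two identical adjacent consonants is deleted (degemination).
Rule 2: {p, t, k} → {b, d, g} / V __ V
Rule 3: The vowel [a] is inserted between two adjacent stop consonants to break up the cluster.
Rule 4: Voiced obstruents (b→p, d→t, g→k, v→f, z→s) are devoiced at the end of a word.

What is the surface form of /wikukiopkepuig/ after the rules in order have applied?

wigugiopakebuik

Rule 1 (degemination): no segment meets the environment; /wikukiopkepuig/ is unchanged.
Rule 2 (intervocalic voicing): /k/ is a voiceless stop between vowels /i/ and /u/, so it voices to [g]. /k/ is a voiceless stop between vowels /u/ and /i/, so it voices to [g]. /p/ is a voiceless stop between vowels /e/ and /u/, so it voices to [b]. /wikukiopkepuig/ → wigugiopkebuig.
Rule 3 (stop-cluster a-epenthesis): /p/ and /k/ form a stop–stop cluster, so [a] is inserted between them. /wigugiopkebuig/ → wigugiopakebuig.
Rule 4 (final devoicing): /g/ is a voiced obstruent in word-final position, so it devoices to [k]. /wigugiopakebuig/ → wigugiopakebuik.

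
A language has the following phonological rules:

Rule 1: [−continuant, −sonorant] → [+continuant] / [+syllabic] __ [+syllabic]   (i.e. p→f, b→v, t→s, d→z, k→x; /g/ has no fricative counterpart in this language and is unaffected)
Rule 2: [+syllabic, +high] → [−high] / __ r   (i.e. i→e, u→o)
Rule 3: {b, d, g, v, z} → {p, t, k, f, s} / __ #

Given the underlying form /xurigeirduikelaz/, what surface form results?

xorigeerduixelas

Rule 1 (intervocalic spirantization): /k/ is a stop between vowels /i/ and /e/, so it spirantizes to the fricative [x]. /xurigeirduikelaz/ → xurigeirduixelaz.
Rule 2 (pre-rhotic lowering): /u/ is a high vowel immediately before /r/, so it lowers to [o]. /i/ is a high vowel immediately before /r/, so it lowers to [e]. /xurigeirduixelaz/ → xorigeerduixelaz.
Rule 3 (final devoicing): /z/ is a voiced obstruent in word-final position, so it devoices to [s]. /xorigeerduixelaz/ → xorigeerduixelas.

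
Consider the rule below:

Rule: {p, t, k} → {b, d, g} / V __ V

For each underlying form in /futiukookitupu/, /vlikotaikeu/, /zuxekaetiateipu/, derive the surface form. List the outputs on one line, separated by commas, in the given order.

/futiukookitupu/: /t/ is a voiceless stop between vowels /u/ and /i/, so it voices to [d]. /k/ is a voiceless stop between vowels /u/ and /o/, so it voices to [g]. /k/ is a voiceless stop between vowels /o/ and /i/, so it voices to [g]. /t/ is a voiceless stop between vowels /i/ and /u/, so it voices to [d]. /p/ is a voiceless stop between vowels /u/ and /u/, so it voices to [b]. → [fudiugoogidubu].
/vlikotaikeu/: /k/ is a voiceless stop between vowels /i/ and /o/, so it voices to [g]. /t/ is a voiceless stop between vowels /o/ and /a/, so it voices to [d]. /k/ is a voiceless stop between vowels /i/ and /e/, so it voices to [g]. → [vligodaigeu].
/zuxekaetiateipu/: /k/ is a voiceless stop between vowels /e/ and /a/, so it voices to [g]. /t/ is a voiceless stop between vowels /e/ and /i/, so it voices to [d]. /t/ is a voiceless stop between vowels /a/ and /e/, so it voices to [d]. /p/ is a voiceless stop between vowels /i/ and /u/, so it voices to [b]. → [zuxegaediadeibu].

fudiugoogidubu, vligodaigeu, zuxegaediadeibu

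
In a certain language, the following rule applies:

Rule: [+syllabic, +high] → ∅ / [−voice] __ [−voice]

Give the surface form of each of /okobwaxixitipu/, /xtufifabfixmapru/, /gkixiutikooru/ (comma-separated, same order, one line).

/okobwaxixitipu/: /i/ is a high vowel flanked by voiceless consonants /x/ and /x/, so it deletes. /i/ is a high vowel flanked by voiceless consonants /x/ and /t/, so it deletes. /i/ is a high vowel flanked by voiceless consonants /t/ and /p/, so it deletes. → [okobwaxxtpu].
/xtufifabfixmapru/: /u/ is a high vowel flanked by voiceless consonants /t/ and /f/, so it deletes. /i/ is a high vowel flanked by voiceless consonants /f/ and /f/, so it deletes. /i/ is a high vowel flanked by voiceless consonants /f/ and /x/, so it deletes. → [xtffabfxmapru].
/gkixiutikooru/: /i/ is a high vowel flanked by voiceless consonants /k/ and /x/, so it deletes. /i/ is a high vowel flanked by voiceless consonants /t/ and /k/, so it deletes. → [gkxiutkooru].

okobwaxxtpu, xtffabfxmapru, gkxiutkooru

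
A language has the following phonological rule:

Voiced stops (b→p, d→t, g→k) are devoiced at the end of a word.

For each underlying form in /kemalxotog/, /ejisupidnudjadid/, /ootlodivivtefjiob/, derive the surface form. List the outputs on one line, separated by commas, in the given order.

/kemalxotog/: /g/ is a voiced stop in word-final position, so it devoices to [k]. → [kemalxotok].
/ejisupidnudjadid/: /d/ is a voiced stop in word-final position, so it devoices to [t]. → [ejisupidnudjadit].
/ootlodivivtefjiob/: /b/ is a voiced stop in word-final position, so it devoices to [p]. → [ootlodivivtefjiop].

kemalxotok, ejisupidnudjadit, ootlodivivtefjiop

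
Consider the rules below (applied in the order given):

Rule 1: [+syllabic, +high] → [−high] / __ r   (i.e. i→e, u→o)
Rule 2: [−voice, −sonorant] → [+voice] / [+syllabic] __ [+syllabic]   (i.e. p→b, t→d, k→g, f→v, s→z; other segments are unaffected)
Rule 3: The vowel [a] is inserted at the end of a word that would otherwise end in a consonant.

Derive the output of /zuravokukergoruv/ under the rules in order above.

Rule 1 (pre-rhotic lowering): /u/ is a high vowel immediately before /r/, so it lowers to [o]. /zuravokukergoruv/ → zoravokukergoruv.
Rule 2 (intervocalic voicing): /k/ is a voiceless obstruent between vowels /o/ and /u/, so it voices to [g]. /k/ is a voiceless obstruent between vowels /u/ and /e/, so it voices to [g]. /zoravokukergoruv/ → zoravogugergoruv.
Rule 3 (final a-epenthesis): the form ends in the consonant /v/, so [a] is inserted word-finally. /zoravogugergoruv/ → zoravogugergoruva.

zoravogugergoruva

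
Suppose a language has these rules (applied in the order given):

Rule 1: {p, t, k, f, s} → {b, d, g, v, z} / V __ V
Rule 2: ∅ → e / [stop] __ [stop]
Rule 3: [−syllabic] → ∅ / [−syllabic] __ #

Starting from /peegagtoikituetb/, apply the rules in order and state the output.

peegagetoigidueteb

Rule 1 (intervocalic voicing): /k/ is a voiceless obstruent between vowels /i/ and /i/, so it voices to [g]. /t/ is a voiceless obstruent between vowels /i/ and /u/, so it voices to [d]. /peegagtoikituetb/ → peegagtoigiduetb.
Rule 2 (stop-cluster e-epenthesis): /g/ and /t/ form a stop–stop cluster, so [e] is inserted between them. /t/ and /b/ form a stop–stop cluster, so [e] is inserted between them. /peegagtoigiduetb/ → peegagetoigidueteb.
Rule 3 (final cluster simplification): no segment meets the environment; /peegagetoigidueteb/ is unchanged.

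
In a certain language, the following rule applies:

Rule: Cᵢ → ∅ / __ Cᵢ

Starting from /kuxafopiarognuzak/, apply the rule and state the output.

kuxafopiarognuzak

No segment of /kuxafopiarognuzak/ meets the structural description of the rule, so the form surfaces unchanged.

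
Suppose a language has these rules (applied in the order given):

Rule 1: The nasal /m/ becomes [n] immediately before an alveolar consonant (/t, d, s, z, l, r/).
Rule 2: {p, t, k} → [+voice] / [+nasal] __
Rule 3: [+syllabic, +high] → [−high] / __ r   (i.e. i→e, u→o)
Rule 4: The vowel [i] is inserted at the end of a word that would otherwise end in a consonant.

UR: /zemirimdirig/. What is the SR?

Rule 1 (nasal place assimilation): /m/ precedes the alveolar consonant /d/, so it assimilates in place to [n]. /zemirimdirig/ → zemirindirig.
Rule 2 (post-nasal voicing): no segment meets the environment; /zemirindirig/ is unchanged.
Rule 3 (pre-rhotic lowering): /i/ is a high vowel immediately before /r/, so it lowers to [e]. /i/ is a high vowel immediately before /r/, so it lowers to [e]. /zemirindirig/ → zemerinderig.
Rule 4 (final i-epenthesis): the form ends in the consonant /g/, so [i] is inserted word-finally. /zemerinderig/ → zemerinderigi.

zemerinderigi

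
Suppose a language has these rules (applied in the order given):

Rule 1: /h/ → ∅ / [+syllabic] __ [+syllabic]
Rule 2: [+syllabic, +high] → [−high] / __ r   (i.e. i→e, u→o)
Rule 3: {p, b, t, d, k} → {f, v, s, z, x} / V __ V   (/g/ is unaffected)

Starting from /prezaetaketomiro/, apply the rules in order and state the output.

Rule 1 (intervocalic h-deletion): no segment meets the environment; /prezaetaketomiro/ is unchanged.
Rule 2 (pre-rhotic lowering): /i/ is a high vowel immediately before /r/, so it lowers to [e]. /prezaetaketomiro/ → prezaetaketomero.
Rule 3 (intervocalic spirantization): /t/ is a stop between vowels /e/ and /a/, so it spirantizes to the fricative [s]. /k/ is a stop between vowels /a/ and /e/, so it spirantizes to the fricative [x]. /t/ is a stop between vowels /e/ and /o/, so it spirantizes to the fricative [s]. /prezaetaketomero/ → prezaesaxesomero.

prezaesaxesomero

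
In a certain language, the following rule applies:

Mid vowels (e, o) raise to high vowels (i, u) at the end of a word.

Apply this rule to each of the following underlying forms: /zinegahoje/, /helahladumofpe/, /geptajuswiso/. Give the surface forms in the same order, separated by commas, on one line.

zinegahoji, helahladumofpi, geptajuswisu

/zinegahoje/: /e/ is a mid vowel in word-final position, so it raises to [i]. → [zinegahoji].
/helahladumofpe/: /e/ is a mid vowel in word-final position, so it raises to [i]. → [helahladumofpi].
/geptajuswiso/: /o/ is a mid vowel in word-final position, so it raises to [u]. → [geptajuswisu].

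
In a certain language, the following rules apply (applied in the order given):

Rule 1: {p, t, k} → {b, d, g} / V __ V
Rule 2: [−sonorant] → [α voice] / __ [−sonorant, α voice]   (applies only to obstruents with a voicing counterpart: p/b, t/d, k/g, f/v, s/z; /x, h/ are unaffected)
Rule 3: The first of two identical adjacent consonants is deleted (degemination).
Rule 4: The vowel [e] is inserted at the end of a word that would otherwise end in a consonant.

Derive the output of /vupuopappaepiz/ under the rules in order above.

Rule 1 (intervocalic voicing): /p/ is a voiceless stop between vowels /u/ and /u/, so it voices to [b]. /p/ is a voiceless stop between vowels /o/ and /a/, so it voices to [b]. /p/ is a voiceless stop between vowels /e/ and /i/, so it voices to [b]. /vupuopappaepiz/ → vubuobappaebiz.
Rule 2 (regressive voicing assimilation): no segment meets the environment; /vubuobappaebiz/ is unchanged.
Rule 3 (degemination): /pp/ is a geminate; the first /p/ deletes. /vubuobappaebiz/ → vubuobapaebiz.
Rule 4 (final e-epenthesis): the form ends in the consonant /z/, so [e] is inserted word-finally. /vubuobapaebiz/ → vubuobapaebize.

vubuobapaebize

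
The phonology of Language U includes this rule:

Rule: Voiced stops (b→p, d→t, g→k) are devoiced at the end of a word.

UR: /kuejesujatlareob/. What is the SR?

/b/ is a voiced stop in word-final position, so it devoices to [p].
Surface form: [kuejesujatlareop].

kuejesujatlareop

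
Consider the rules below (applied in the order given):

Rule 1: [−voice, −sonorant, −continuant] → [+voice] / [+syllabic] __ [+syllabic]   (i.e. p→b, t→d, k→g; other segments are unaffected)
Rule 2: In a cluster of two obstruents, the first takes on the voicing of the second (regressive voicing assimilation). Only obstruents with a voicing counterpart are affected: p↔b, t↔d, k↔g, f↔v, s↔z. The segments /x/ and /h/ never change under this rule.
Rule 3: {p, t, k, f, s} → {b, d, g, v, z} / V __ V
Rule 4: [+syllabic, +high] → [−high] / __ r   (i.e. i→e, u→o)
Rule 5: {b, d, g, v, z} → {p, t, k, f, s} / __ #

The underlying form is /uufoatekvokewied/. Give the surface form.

uuvoadegvogewiet

Rule 1 (intervocalic voicing): /t/ is a voiceless stop between vowels /a/ and /e/, so it voices to [d]. /k/ is a voiceless stop between vowels /o/ and /e/, so it voices to [g]. /uufoatekvokewied/ → uufoadekvogewied.
Rule 2 (regressive voicing assimilation): /k/ precedes the voiced obstruent /v/, so it voices to [g] by assimilation. /uufoadekvogewied/ → uufoadegvogewied.
Rule 3 (intervocalic voicing): /f/ is a voiceless obstruent between vowels /u/ and /o/, so it voices to [v]. /uufoadegvogewied/ → uuvoadegvogewied.
Rule 4 (pre-rhotic lowering): no segment meets the environment; /uuvoadegvogewied/ is unchanged.
Rule 5 (final devoicing): /d/ is a voiced obstruent in word-final position, so it devoices to [t]. /uuvoadegvogewied/ → uuvoadegvogewiet.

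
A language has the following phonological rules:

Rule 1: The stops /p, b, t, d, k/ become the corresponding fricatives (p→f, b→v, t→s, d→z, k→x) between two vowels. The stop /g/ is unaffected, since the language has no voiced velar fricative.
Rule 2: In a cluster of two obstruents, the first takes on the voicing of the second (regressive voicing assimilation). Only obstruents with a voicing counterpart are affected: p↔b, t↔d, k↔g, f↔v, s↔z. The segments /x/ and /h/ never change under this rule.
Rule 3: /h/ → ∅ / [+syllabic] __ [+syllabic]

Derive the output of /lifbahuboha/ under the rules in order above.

livbauvoa

Rule 1 (intervocalic spirantization): /b/ is a stop between vowels /u/ and /o/, so it spirantizes to the fricative [v]. /lifbahuboha/ → lifbahuvoha.
Rule 2 (regressive voicing assimilation): /f/ precedes the voiced obstruent /b/, so it voices to [v] by assimilation. /lifbahuvoha/ → livbahuvoha.
Rule 3 (intervocalic h-deletion): /h/ occurs between vowels /a/ and /u/, so it deletes. /h/ occurs between vowels /o/ and /a/, so it deletes. /livbahuvoha/ → livbauvoa.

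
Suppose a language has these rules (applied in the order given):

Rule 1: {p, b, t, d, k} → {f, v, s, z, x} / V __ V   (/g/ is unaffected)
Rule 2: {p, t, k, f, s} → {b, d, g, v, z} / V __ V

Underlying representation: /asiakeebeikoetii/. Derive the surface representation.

aziaxeeveixoezii

Rule 1 (intervocalic spirantization): /k/ is a stop between vowels /a/ and /e/, so it spirantizes to the fricative [x]. /b/ is a stop between vowels /e/ and /e/, so it spirantizes to the fricative [v]. /k/ is a stop between vowels /i/ and /o/, so it spirantizes to the fricative [x]. /t/ is a stop between vowels /e/ and /i/, so it spirantizes to the fricative [s]. /asiakeebeikoetii/ → asiaxeeveixoesii.
Rule 2 (intervocalic voicing): /s/ is a voiceless obstruent between vowels /a/ and /i/, so it voices to [z]. /s/ is a voiceless obstruent between vowels /e/ and /i/, so it voices to [z]. /asiaxeeveixoesii/ → aziaxeeveixoezii.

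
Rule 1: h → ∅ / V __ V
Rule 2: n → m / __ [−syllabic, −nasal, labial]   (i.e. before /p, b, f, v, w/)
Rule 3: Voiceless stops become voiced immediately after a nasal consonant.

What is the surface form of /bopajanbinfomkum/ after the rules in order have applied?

Rule 1 (intervocalic h-deletion): no segment meets the environment; /bopajanbinfomkum/ is unchanged.
Rule 2 (nasal place assimilation): /n/ precedes the labial consonant /b/, so it assimilates in place to [m]. /n/ precedes the labial consonant /f/, so it assimilates in place to [m]. /bopajanbinfomkum/ → bopajambimfomkum.
Rule 3 (post-nasal voicing): /k/ is a voiceless stop immediately after the nasal /m/, so it voices to [g]. /bopajambimfomkum/ → bopajambimfomgum.

bopajambimfomgum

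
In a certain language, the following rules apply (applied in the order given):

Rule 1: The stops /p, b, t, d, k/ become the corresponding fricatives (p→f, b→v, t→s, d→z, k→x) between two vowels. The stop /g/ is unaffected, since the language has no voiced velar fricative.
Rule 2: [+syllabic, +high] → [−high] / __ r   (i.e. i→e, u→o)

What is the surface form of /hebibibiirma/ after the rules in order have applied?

hevivivierma

Rule 1 (intervocalic spirantization): /b/ is a stop between vowels /e/ and /i/, so it spirantizes to the fricative [v]. /b/ is a stop between vowels /i/ and /i/, so it spirantizes to the fricative [v]. /b/ is a stop between vowels /i/ and /i/, so it spirantizes to the fricative [v]. /hebibibiirma/ → heviviviirma.
Rule 2 (pre-rhotic lowering): /i/ is a high vowel immediately before /r/, so it lowers to [e]. /heviviviirma/ → hevivivierma.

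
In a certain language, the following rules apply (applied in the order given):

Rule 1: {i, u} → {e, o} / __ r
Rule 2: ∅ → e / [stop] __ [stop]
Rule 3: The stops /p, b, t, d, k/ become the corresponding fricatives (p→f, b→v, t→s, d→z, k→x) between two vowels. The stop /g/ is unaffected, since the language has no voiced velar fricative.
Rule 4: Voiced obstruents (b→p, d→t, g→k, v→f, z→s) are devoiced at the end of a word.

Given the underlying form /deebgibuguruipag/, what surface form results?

deevegivugoruifak

Rule 1 (pre-rhotic lowering): /u/ is a high vowel immediately before /r/, so it lowers to [o]. /deebgibuguruipag/ → deebgibugoruipag.
Rule 2 (stop-cluster e-epenthesis): /b/ and /g/ form a stop–stop cluster, so [e] is inserted between them. /deebgibugoruipag/ → deebegibugoruipag.
Rule 3 (intervocalic spirantization): /b/ is a stop between vowels /e/ and /e/, so it spirantizes to the fricative [v]. /b/ is a stop between vowels /i/ and /u/, so it spirantizes to the fricative [v]. /p/ is a stop between vowels /i/ and /a/, so it spirantizes to the fricative [f]. /deebegibugoruipag/ → deevegivugoruifag.
Rule 4 (final devoicing): /g/ is a voiced obstruent in word-final position, so it devoices to [k]. /deevegivugoruifag/ → deevegivugoruifak.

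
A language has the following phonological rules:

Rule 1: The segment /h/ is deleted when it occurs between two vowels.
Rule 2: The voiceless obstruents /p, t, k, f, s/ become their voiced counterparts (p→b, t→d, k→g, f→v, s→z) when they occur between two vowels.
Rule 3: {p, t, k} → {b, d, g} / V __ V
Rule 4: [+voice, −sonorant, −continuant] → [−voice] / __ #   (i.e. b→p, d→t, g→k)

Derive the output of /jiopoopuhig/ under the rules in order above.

jioboobuik

Rule 1 (intervocalic h-deletion): /h/ occurs between vowels /u/ and /i/, so it deletes. /jiopoopuhig/ → jiopoopuig.
Rule 2 (intervocalic voicing): /p/ is a voiceless obstruent between vowels /o/ and /o/, so it voices to [b]. /p/ is a voiceless obstruent between vowels /o/ and /u/, so it voices to [b]. /jiopoopuig/ → jioboobuig.
Rule 3 (intervocalic voicing): no segment meets the environment; /jioboobuig/ is unchanged.
Rule 4 (final devoicing): /g/ is a voiced stop in word-final position, so it devoices to [k]. /jioboobuig/ → jioboobuik.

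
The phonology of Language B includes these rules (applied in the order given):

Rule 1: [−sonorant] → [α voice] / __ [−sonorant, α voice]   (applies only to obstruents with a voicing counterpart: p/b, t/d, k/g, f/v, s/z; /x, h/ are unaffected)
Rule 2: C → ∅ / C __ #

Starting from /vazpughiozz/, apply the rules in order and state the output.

vaspukhioz

Rule 1 (regressive voicing assimilation): /z/ precedes the voiceless obstruent /p/, so it devoices to [s] by assimilation. /g/ precedes the voiceless obstruent /h/, so it devoices to [k] by assimilation. /vazpughiozz/ → vaspukhiozz.
Rule 2 (final cluster simplification): /z/ is the second consonant of a word-final cluster /zz/, so it deletes. /vaspukhiozz/ → vaspukhioz.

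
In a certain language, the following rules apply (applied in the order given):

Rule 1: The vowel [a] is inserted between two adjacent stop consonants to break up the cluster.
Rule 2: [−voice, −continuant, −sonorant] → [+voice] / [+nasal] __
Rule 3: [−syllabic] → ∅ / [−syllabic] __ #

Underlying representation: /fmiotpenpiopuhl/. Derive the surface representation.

Rule 1 (stop-cluster a-epenthesis): /t/ and /p/ form a stop–stop cluster, so [a] is inserted between them. /fmiotpenpiopuhl/ → fmiotapenpiopuhl.
Rule 2 (post-nasal voicing): /p/ is a voiceless stop immediately after the nasal /n/, so it voices to [b]. /fmiotapenpiopuhl/ → fmiotapenbiopuhl.
Rule 3 (final cluster simplification): /l/ is the second consonant of a word-final cluster /hl/, so it deletes. /fmiotapenbiopuhl/ → fmiotapenbiopuh.

fmiotapenbiopuh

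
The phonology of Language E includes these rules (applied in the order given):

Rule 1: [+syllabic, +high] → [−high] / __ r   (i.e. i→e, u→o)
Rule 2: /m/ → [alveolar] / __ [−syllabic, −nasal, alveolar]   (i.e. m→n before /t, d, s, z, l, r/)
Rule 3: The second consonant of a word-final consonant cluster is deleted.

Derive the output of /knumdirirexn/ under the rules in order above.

knundererex

Rule 1 (pre-rhotic lowering): /i/ is a high vowel immediately before /r/, so it lowers to [e]. /i/ is a high vowel immediately before /r/, so it lowers to [e]. /knumdirirexn/ → knumdererexn.
Rule 2 (nasal place assimilation): /m/ precedes the alveolar consonant /d/, so it assimilates in place to [n]. /knumdererexn/ → knundererexn.
Rule 3 (final cluster simplification): /n/ is the second consonant of a word-final cluster /xn/, so it deletes. /knundererexn/ → knundererex.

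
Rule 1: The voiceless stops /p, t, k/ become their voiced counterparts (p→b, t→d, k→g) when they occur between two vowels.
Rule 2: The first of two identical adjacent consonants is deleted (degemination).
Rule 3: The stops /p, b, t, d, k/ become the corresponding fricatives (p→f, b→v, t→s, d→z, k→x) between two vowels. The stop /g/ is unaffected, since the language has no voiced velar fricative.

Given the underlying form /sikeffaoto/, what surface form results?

sigefaozo

Rule 1 (intervocalic voicing): /k/ is a voiceless stop between vowels /i/ and /e/, so it voices to [g]. /t/ is a voiceless stop between vowels /o/ and /o/, so it voices to [d]. /sikeffaoto/ → sigeffaodo.
Rule 2 (degemination): /ff/ is a geminate; the first /f/ deletes. /sigeffaodo/ → sigefaodo.
Rule 3 (intervocalic spirantization): /d/ is a stop between vowels /o/ and /o/, so it spirantizes to the fricative [z]. /sigefaodo/ → sigefaozo.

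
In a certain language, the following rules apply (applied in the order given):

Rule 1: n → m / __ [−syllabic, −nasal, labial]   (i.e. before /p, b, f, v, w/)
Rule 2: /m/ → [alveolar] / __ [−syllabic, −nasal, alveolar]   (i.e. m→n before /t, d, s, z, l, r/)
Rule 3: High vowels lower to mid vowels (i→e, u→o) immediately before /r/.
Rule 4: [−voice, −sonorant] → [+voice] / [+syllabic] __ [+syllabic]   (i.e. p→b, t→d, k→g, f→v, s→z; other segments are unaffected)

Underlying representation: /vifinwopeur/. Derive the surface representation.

Rule 1 (nasal place assimilation): /n/ precedes the labial consonant /w/, so it assimilates in place to [m]. /vifinwopeur/ → vifimwopeur.
Rule 2 (nasal place assimilation): no segment meets the environment; /vifimwopeur/ is unchanged.
Rule 3 (pre-rhotic lowering): /u/ is a high vowel immediately before /r/, so it lowers to [o]. /vifimwopeur/ → vifimwopeor.
Rule 4 (intervocalic voicing): /f/ is a voiceless obstruent between vowels /i/ and /i/, so it voices to [v]. /p/ is a voiceless obstruent between vowels /o/ and /e/, so it voices to [b]. /vifimwopeor/ → vivimwobeor.

vivimwobeor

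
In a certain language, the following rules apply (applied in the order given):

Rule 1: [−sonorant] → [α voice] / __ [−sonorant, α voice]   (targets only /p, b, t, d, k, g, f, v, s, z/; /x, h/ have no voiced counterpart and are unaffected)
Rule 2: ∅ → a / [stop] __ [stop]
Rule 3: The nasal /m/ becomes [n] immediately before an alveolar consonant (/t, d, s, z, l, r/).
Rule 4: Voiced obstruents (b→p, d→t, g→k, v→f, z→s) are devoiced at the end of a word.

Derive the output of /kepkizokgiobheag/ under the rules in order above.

Rule 1 (regressive voicing assimilation): /k/ precedes the voiced obstruent /g/, so it voices to [g] by assimilation. /b/ precedes the voiceless obstruent /h/, so it devoices to [p] by assimilation. /kepkizokgiobheag/ → kepkizoggiopheag.
Rule 2 (stop-cluster a-epenthesis): /p/ and /k/ form a stop–stop cluster, so [a] is inserted between them. /g/ and /g/ form a stop–stop cluster, so [a] is inserted between them. /kepkizoggiopheag/ → kepakizogagiopheag.
Rule 3 (nasal place assimilation): no segment meets the environment; /kepakizogagiopheag/ is unchanged.
Rule 4 (final devoicing): /g/ is a voiced obstruent in word-final position, so it devoices to [k]. /kepakizogagiopheag/ → kepakizogagiopheak.

kepakizogagiopheak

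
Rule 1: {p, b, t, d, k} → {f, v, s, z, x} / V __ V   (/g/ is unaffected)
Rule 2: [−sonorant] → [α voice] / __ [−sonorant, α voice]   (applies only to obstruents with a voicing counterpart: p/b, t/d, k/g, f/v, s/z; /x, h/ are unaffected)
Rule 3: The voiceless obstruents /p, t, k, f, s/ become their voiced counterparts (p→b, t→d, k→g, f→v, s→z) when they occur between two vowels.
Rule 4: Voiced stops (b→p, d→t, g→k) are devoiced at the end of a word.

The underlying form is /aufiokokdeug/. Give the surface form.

auvioxogdeuk

Rule 1 (intervocalic spirantization): /k/ is a stop between vowels /o/ and /o/, so it spirantizes to the fricative [x]. /aufiokokdeug/ → aufioxokdeug.
Rule 2 (regressive voicing assimilation): /k/ precedes the voiced obstruent /d/, so it voices to [g] by assimilation. /aufioxokdeug/ → aufioxogdeug.
Rule 3 (intervocalic voicing): /f/ is a voiceless obstruent between vowels /u/ and /i/, so it voices to [v]. /aufioxogdeug/ → auvioxogdeug.
Rule 4 (final devoicing): /g/ is a voiced stop in word-final position, so it devoices to [k]. /auvioxogdeug/ → auvioxogdeuk.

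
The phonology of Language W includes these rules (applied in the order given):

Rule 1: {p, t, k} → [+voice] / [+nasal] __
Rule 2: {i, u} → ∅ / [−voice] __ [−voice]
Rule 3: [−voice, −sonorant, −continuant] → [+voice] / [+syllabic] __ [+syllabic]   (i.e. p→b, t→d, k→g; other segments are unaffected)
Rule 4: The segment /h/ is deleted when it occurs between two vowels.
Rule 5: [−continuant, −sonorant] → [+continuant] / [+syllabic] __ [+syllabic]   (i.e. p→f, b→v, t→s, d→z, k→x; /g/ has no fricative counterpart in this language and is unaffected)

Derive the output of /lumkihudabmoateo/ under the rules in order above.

lumgiuzabmoazeo

Rule 1 (post-nasal voicing): /k/ is a voiceless stop immediately after the nasal /m/, so it voices to [g]. /lumkihudabmoateo/ → lumgihudabmoateo.
Rule 2 (high vowel syncope): no segment meets the environment; /lumgihudabmoateo/ is unchanged.
Rule 3 (intervocalic voicing): /t/ is a voiceless stop between vowels /a/ and /e/, so it voices to [d]. /lumgihudabmoateo/ → lumgihudabmoadeo.
Rule 4 (intervocalic h-deletion): /h/ occurs between vowels /i/ and /u/, so it deletes. /lumgihudabmoadeo/ → lumgiudabmoadeo.
Rule 5 (intervocalic spirantization): /d/ is a stop between vowels /u/ and /a/, so it spirantizes to the fricative [z]. /d/ is a stop between vowels /a/ and /e/, so it spirantizes to the fricative [z]. /lumgiudabmoadeo/ → lumgiuzabmoazeo.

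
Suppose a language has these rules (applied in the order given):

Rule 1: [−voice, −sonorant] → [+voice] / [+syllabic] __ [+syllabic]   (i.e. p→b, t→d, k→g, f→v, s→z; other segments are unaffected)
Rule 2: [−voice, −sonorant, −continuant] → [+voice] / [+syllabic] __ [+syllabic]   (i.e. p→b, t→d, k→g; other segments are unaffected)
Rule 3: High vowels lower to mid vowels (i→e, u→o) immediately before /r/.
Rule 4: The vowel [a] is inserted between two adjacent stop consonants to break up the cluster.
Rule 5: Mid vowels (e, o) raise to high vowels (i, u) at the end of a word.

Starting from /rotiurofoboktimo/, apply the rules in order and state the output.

rodiorovobokatimu

Rule 1 (intervocalic voicing): /t/ is a voiceless obstruent between vowels /o/ and /i/, so it voices to [d]. /f/ is a voiceless obstruent between vowels /o/ and /o/, so it voices to [v]. /rotiurofoboktimo/ → rodiurovoboktimo.
Rule 2 (intervocalic voicing): no segment meets the environment; /rodiurovoboktimo/ is unchanged.
Rule 3 (pre-rhotic lowering): /u/ is a high vowel immediately before /r/, so it lowers to [o]. /rodiurovoboktimo/ → rodiorovoboktimo.
Rule 4 (stop-cluster a-epenthesis): /k/ and /t/ form a stop–stop cluster, so [a] is inserted between them. /rodiorovoboktimo/ → rodiorovobokatimo.
Rule 5 (final vowel raising): /o/ is a mid vowel in word-final position, so it raises to [u]. /rodiorovobokatimo/ → rodiorovobokatimu.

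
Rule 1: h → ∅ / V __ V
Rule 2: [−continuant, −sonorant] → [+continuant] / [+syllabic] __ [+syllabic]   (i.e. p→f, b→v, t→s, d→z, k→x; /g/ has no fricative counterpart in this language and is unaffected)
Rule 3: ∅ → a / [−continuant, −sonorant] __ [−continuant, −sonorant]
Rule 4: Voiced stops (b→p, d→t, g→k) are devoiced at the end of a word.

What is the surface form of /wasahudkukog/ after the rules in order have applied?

wasaudakuxok

Rule 1 (intervocalic h-deletion): /h/ occurs between vowels /a/ and /u/, so it deletes. /wasahudkukog/ → wasaudkukog.
Rule 2 (intervocalic spirantization): /k/ is a stop between vowels /u/ and /o/, so it spirantizes to the fricative [x]. /wasaudkukog/ → wasaudkuxog.
Rule 3 (stop-cluster a-epenthesis): /d/ and /k/ form a stop–stop cluster, so [a] is inserted between them. /wasaudkuxog/ → wasaudakuxog.
Rule 4 (final devoicing): /g/ is a voiced stop in word-final position, so it devoices to [k]. /wasaudakuxog/ → wasaudakuxok.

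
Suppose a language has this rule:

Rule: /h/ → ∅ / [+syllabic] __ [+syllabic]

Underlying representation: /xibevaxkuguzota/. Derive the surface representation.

No segment of /xibevaxkuguzota/ meets the structural description of the rule, so the form surfaces unchanged.

xibevaxkuguzota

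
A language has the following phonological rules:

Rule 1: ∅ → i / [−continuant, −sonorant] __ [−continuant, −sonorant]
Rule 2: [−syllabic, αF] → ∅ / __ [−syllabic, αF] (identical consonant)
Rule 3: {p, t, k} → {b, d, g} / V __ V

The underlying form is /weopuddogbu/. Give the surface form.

Rule 1 (stop-cluster i-epenthesis): /d/ and /d/ form a stop–stop cluster, so [i] is inserted between them. /g/ and /b/ form a stop–stop cluster, so [i] is inserted between them. /weopuddogbu/ → weopudidogibu.
Rule 2 (degemination): no segment meets the environment; /weopudidogibu/ is unchanged.
Rule 3 (intervocalic voicing): /p/ is a voiceless stop between vowels /o/ and /u/, so it voices to [b]. /weopudidogibu/ → weobudidogibu.

weobudidogibu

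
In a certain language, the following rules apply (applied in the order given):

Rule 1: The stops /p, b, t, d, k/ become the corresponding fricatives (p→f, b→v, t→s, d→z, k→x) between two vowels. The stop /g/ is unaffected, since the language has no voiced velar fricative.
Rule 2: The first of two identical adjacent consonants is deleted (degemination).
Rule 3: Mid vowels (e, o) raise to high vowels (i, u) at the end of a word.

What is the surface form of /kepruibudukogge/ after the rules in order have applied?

Rule 1 (intervocalic spirantization): /b/ is a stop between vowels /i/ and /u/, so it spirantizes to the fricative [v]. /d/ is a stop between vowels /u/ and /u/, so it spirantizes to the fricative [z]. /k/ is a stop between vowels /u/ and /o/, so it spirantizes to the fricative [x]. /kepruibudukogge/ → kepruivuzuxogge.
Rule 2 (degemination): /gg/ is a geminate; the first /g/ deletes. /kepruivuzuxogge/ → kepruivuzuxoge.
Rule 3 (final vowel raising): /e/ is a mid vowel in word-final position, so it raises to [i]. /kepruivuzuxoge/ → kepruivuzuxogi.

kepruivuzuxogi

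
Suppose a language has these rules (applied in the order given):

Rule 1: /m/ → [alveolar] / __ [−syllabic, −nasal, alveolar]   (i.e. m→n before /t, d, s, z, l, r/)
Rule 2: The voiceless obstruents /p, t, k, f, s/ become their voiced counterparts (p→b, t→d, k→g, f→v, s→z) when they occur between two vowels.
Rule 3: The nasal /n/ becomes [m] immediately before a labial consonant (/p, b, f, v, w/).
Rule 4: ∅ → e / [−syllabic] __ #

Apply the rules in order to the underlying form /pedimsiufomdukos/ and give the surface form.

pedinsiuvondugose

Rule 1 (nasal place assimilation): /m/ precedes the alveolar consonant /s/, so it assimilates in place to [n]. /m/ precedes the alveolar consonant /d/, so it assimilates in place to [n]. /pedimsiufomdukos/ → pedinsiufondukos.
Rule 2 (intervocalic voicing): /f/ is a voiceless obstruent between vowels /u/ and /o/, so it voices to [v]. /k/ is a voiceless obstruent between vowels /u/ and /o/, so it voices to [g]. /pedinsiufondukos/ → pedinsiuvondugos.
Rule 3 (nasal place assimilation): no segment meets the environment; /pedinsiuvondugos/ is unchanged.
Rule 4 (final e-epenthesis): the form ends in the consonant /s/, so [e] is inserted word-finally. /pedinsiuvondugos/ → pedinsiuvondugose.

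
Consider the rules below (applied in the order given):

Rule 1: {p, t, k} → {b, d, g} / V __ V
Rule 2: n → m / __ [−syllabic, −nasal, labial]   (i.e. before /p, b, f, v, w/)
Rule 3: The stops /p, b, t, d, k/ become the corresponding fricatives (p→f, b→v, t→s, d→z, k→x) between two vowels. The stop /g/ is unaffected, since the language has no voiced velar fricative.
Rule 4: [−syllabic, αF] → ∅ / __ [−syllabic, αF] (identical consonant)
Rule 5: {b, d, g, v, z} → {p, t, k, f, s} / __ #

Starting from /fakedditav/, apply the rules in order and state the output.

Rule 1 (intervocalic voicing): /k/ is a voiceless stop between vowels /a/ and /e/, so it voices to [g]. /t/ is a voiceless stop between vowels /i/ and /a/, so it voices to [d]. /fakedditav/ → fageddidav.
Rule 2 (nasal place assimilation): no segment meets the environment; /fageddidav/ is unchanged.
Rule 3 (intervocalic spirantization): /d/ is a stop between vowels /i/ and /a/, so it spirantizes to the fricative [z]. /fageddidav/ → fageddizav.
Rule 4 (degemination): /dd/ is a geminate; the first /d/ deletes. /fageddizav/ → fagedizav.
Rule 5 (final devoicing): /v/ is a voiced obstruent in word-final position, so it devoices to [f]. /fagedizav/ → fagedizaf.

fagedizaf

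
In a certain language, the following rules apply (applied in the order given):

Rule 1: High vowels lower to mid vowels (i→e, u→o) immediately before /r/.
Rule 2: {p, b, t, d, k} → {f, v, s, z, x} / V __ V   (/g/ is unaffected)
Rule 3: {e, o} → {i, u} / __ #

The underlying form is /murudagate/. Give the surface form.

moruzagasi

Rule 1 (pre-rhotic lowering): /u/ is a high vowel immediately before /r/, so it lowers to [o]. /murudagate/ → morudagate.
Rule 2 (intervocalic spirantization): /d/ is a stop between vowels /u/ and /a/, so it spirantizes to the fricative [z]. /t/ is a stop between vowels /a/ and /e/, so it spirantizes to the fricative [s]. /morudagate/ → moruzagase.
Rule 3 (final vowel raising): /e/ is a mid vowel in word-final position, so it raises to [i]. /moruzagase/ → moruzagasi.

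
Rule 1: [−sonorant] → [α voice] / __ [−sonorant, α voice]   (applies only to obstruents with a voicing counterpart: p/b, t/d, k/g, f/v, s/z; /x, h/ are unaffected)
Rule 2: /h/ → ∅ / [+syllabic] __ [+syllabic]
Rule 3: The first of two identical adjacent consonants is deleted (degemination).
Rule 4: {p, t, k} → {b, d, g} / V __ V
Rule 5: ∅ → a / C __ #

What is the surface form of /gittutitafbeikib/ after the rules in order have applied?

gidudidavbeigiba

Rule 1 (regressive voicing assimilation): /f/ precedes the voiced obstruent /b/, so it voices to [v] by assimilation. /gittutitafbeikib/ → gittutitavbeikib.
Rule 2 (intervocalic h-deletion): no segment meets the environment; /gittutitavbeikib/ is unchanged.
Rule 3 (degemination): /tt/ is a geminate; the first /t/ deletes. /gittutitavbeikib/ → gitutitavbeikib.
Rule 4 (intervocalic voicing): /t/ is a voiceless stop between vowels /i/ and /u/, so it voices to [d]. /t/ is a voiceless stop between vowels /u/ and /i/, so it voices to [d]. /t/ is a voiceless stop between vowels /i/ and /a/, so it voices to [d]. /k/ is a voiceless stop between vowels /i/ and /i/, so it voices to [g]. /gitutitavbeikib/ → gidudidavbeigib.
Rule 5 (final a-epenthesis): the form ends in the consonant /b/, so [a] is inserted word-finally. /gidudidavbeigib/ → gidudidavbeigiba.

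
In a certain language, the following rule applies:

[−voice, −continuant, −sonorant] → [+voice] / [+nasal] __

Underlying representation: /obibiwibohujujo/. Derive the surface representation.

No segment of /obibiwibohujujo/ meets the structural description of the rule, so the form surfaces unchanged.

obibiwibohujujo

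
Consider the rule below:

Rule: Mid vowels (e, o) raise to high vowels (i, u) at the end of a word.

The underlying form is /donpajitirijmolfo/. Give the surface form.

Scanning /donpajitirijmolfo/: /o/ at position 2 is not in the conditioning environment; /o/ at position 14 is not in the conditioning environment; /o/ is a mid vowel in word-final position, so it raises to [u].
Result: [donpajitirijmolfu].

donpajitirijmolfu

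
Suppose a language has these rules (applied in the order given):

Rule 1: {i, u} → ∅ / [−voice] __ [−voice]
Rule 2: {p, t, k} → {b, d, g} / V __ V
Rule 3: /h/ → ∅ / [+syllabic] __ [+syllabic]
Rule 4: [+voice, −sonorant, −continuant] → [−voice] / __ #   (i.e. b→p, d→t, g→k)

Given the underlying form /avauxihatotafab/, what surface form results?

avauxhadodafap

Rule 1 (high vowel syncope): /i/ is a high vowel flanked by voiceless consonants /x/ and /h/, so it deletes. /avauxihatotafab/ → avauxhatotafab.
Rule 2 (intervocalic voicing): /t/ is a voiceless stop between vowels /a/ and /o/, so it voices to [d]. /t/ is a voiceless stop between vowels /o/ and /a/, so it voices to [d]. /avauxhatotafab/ → avauxhadodafab.
Rule 3 (intervocalic h-deletion): no segment meets the environment; /avauxhadodafab/ is unchanged.
Rule 4 (final devoicing): /b/ is a voiced stop in word-final position, so it devoices to [p]. /avauxhadodafab/ → avauxhadodafap.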